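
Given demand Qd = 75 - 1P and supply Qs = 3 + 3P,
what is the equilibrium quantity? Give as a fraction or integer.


First find equilibrium price:
75 - 1P = 3 + 3P
P* = 72/4 = 18
Then substitute into demand:
Q* = 75 - 1 * 18 = 57

57


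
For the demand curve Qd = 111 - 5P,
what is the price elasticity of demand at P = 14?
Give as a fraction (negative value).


dQ/dP = -5
At P = 14: Q = 111 - 5*14 = 41
E = (dQ/dP)(P/Q) = (-5)(14/41) = -70/41

-70/41


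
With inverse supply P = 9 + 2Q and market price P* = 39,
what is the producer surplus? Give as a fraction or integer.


Minimum supply price (at Q=0): P_min = 9
Quantity supplied at P* = 39:
Q* = (39 - 9)/2 = 15
PS = (1/2) * Q* * (P* - P_min)
PS = (1/2) * 15 * (39 - 9)
PS = (1/2) * 15 * 30 = 225

225


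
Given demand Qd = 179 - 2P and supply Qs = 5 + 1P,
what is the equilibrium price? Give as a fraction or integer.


At equilibrium, Qd = Qs.
179 - 2P = 5 + 1P
179 - 5 = 2P + 1P
174 = 3P
P* = 174/3 = 58

58


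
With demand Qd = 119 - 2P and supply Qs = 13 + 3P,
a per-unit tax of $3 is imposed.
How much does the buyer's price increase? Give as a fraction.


With a per-unit tax, the buyer's price increase depends on relative slopes.
Supply slope: d = 3, Demand slope: b = 2
Buyer's price increase = d * tax / (b + d)
= 3 * 3 / (2 + 3)
= 9 / 5 = 9/5

9/5


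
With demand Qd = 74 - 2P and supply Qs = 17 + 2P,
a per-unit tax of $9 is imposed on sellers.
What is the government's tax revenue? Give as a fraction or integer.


With tax on sellers, new supply: Qs' = 17 + 2(P - 9)
= 2P - 1
New equilibrium quantity:
Q_new = 73/2
Tax revenue = tax * Q_new = 9 * 73/2 = 657/2

657/2


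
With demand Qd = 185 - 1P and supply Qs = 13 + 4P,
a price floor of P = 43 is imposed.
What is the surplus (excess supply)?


At P = 43:
Qd = 185 - 1*43 = 142
Qs = 13 + 4*43 = 185
Surplus = Qs - Qd = 185 - 142 = 43

43


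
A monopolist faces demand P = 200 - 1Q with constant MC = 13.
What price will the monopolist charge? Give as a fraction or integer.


MR = 200 - 2Q
Set MR = MC: 200 - 2Q = 13
Q* = 187/2
Substitute into demand:
P* = 200 - 1*187/2 = 213/2

213/2


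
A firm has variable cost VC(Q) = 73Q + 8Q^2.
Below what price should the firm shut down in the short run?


AVC(Q) = VC(Q)/Q = 73 + 8Q
AVC is increasing in Q, so minimum AVC is at Q -> 0+.
Min AVC = 73
The firm should shut down if P < 73.

73


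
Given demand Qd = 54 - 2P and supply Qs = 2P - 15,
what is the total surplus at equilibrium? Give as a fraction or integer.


Find equilibrium: 54 - 2P = 2P - 15
54 + 15 = 4P
P* = 69/4 = 69/4
Q* = 2*69/4 - 15 = 39/2
Inverse demand: P = 27 - Q/2, so P_max = 27
Inverse supply: P = 15/2 + Q/2, so P_min = 15/2
CS = (1/2) * 39/2 * (27 - 69/4) = 1521/16
PS = (1/2) * 39/2 * (69/4 - 15/2) = 1521/16
TS = CS + PS = 1521/16 + 1521/16 = 1521/8

1521/8


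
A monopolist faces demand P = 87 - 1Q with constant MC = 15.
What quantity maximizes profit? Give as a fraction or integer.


TR = P*Q = (87 - 1Q)Q = 87Q - 1Q^2
MR = dTR/dQ = 87 - 2Q
Set MR = MC:
87 - 2Q = 15
72 = 2Q
Q* = 72/2 = 36

36


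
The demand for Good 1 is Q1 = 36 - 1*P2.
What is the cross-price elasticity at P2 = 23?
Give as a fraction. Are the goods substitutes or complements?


dQ1/dP2 = -1
At P2 = 23: Q1 = 36 - 1*23 = 13
Exy = (dQ1/dP2)(P2/Q1) = -1 * 23 / 13 = -23/13
Since Exy < 0, the goods are complements.

-23/13 (complements)


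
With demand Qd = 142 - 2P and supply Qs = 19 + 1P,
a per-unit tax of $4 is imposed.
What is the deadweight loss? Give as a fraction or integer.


Pre-tax equilibrium quantity: Q* = 60
Post-tax equilibrium quantity: Q_tax = 172/3
Reduction in quantity: Q* - Q_tax = 8/3
DWL = (1/2) * tax * (Q* - Q_tax)
DWL = (1/2) * 4 * 8/3 = 16/3

16/3


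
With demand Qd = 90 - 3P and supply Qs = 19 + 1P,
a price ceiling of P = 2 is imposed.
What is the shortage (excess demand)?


At P = 2:
Qd = 90 - 3*2 = 84
Qs = 19 + 1*2 = 21
Shortage = Qd - Qs = 84 - 21 = 63

63


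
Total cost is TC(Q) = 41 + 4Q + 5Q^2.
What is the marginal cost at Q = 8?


MC = dTC/dQ = 4 + 2*5*Q
At Q = 8:
MC = 4 + 10*8
MC = 4 + 80 = 84

84


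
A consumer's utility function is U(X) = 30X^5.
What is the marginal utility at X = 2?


MU = dU/dX = 30*5*X^(5-1)
MU = 150*X^4
At X = 2:
MU = 150 * 2^4
MU = 150 * 16 = 2400

2400


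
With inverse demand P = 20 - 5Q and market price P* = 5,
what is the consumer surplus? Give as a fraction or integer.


Maximum willingness to pay (at Q=0): P_max = 20
Quantity demanded at P* = 5:
Q* = (20 - 5)/5 = 3
CS = (1/2) * Q* * (P_max - P*)
CS = (1/2) * 3 * (20 - 5)
CS = (1/2) * 3 * 15 = 45/2

45/2


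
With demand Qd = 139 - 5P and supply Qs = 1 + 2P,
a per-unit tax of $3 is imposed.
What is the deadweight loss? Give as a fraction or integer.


Pre-tax equilibrium quantity: Q* = 283/7
Post-tax equilibrium quantity: Q_tax = 253/7
Reduction in quantity: Q* - Q_tax = 30/7
DWL = (1/2) * tax * (Q* - Q_tax)
DWL = (1/2) * 3 * 30/7 = 45/7

45/7


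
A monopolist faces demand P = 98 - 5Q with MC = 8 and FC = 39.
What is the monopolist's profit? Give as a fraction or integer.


MR = MC: 98 - 10Q = 8
Q* = 9
P* = 98 - 5*9 = 53
Profit = (P* - MC)*Q* - FC
= (53 - 8)*9 - 39
= 45*9 - 39
= 405 - 39 = 366

366


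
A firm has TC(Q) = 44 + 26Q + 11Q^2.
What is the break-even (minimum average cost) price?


AC(Q) = 44/Q + 26 + 11Q
To minimize: dAC/dQ = -44/Q^2 + 11 = 0
Q^2 = 44/11 = 4
Q* = 2
Min AC = 44/2 + 26 + 11*2
Min AC = 22 + 26 + 22 = 70

70


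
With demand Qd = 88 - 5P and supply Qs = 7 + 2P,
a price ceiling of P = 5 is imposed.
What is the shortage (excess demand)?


At P = 5:
Qd = 88 - 5*5 = 63
Qs = 7 + 2*5 = 17
Shortage = Qd - Qs = 63 - 17 = 46

46


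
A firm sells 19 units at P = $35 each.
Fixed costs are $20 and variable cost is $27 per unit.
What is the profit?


Total Revenue = P * Q = 35 * 19 = $665
Total Cost = FC + VC*Q = 20 + 27*19 = $533
Profit = TR - TC = 665 - 533 = $132

$132


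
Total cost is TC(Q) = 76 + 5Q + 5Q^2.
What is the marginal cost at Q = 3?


MC = dTC/dQ = 5 + 2*5*Q
At Q = 3:
MC = 5 + 10*3
MC = 5 + 30 = 35

35


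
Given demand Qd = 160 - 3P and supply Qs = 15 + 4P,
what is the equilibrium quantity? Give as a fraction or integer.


First find equilibrium price:
160 - 3P = 15 + 4P
P* = 145/7 = 145/7
Then substitute into demand:
Q* = 160 - 3 * 145/7 = 685/7

685/7


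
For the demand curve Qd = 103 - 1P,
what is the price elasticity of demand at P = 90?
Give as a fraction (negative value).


dQ/dP = -1
At P = 90: Q = 103 - 1*90 = 13
E = (dQ/dP)(P/Q) = (-1)(90/13) = -90/13

-90/13


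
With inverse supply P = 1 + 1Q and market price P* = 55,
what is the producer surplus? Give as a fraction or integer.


Minimum supply price (at Q=0): P_min = 1
Quantity supplied at P* = 55:
Q* = (55 - 1)/1 = 54
PS = (1/2) * Q* * (P* - P_min)
PS = (1/2) * 54 * (55 - 1)
PS = (1/2) * 54 * 54 = 1458

1458


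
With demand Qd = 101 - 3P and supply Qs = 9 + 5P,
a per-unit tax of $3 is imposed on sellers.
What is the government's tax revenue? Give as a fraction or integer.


With tax on sellers, new supply: Qs' = 9 + 5(P - 3)
= 5P - 6
New equilibrium quantity:
Q_new = 487/8
Tax revenue = tax * Q_new = 3 * 487/8 = 1461/8

1461/8


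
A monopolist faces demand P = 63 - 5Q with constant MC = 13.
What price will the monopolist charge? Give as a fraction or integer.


MR = 63 - 10Q
Set MR = MC: 63 - 10Q = 13
Q* = 5
Substitute into demand:
P* = 63 - 5*5 = 38

38


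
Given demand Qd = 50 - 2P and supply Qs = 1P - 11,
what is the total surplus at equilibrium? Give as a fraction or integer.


Find equilibrium: 50 - 2P = 1P - 11
50 + 11 = 3P
P* = 61/3 = 61/3
Q* = 1*61/3 - 11 = 28/3
Inverse demand: P = 25 - Q/2, so P_max = 25
Inverse supply: P = 11 + Q/1, so P_min = 11
CS = (1/2) * 28/3 * (25 - 61/3) = 196/9
PS = (1/2) * 28/3 * (61/3 - 11) = 392/9
TS = CS + PS = 196/9 + 392/9 = 196/3

196/3


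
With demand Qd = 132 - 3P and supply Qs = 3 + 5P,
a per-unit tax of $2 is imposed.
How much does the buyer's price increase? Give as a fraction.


With a per-unit tax, the buyer's price increase depends on relative slopes.
Supply slope: d = 5, Demand slope: b = 3
Buyer's price increase = d * tax / (b + d)
= 5 * 2 / (3 + 5)
= 10 / 8 = 5/4

5/4


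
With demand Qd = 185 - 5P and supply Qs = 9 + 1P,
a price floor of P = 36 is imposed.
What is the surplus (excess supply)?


At P = 36:
Qd = 185 - 5*36 = 5
Qs = 9 + 1*36 = 45
Surplus = Qs - Qd = 45 - 5 = 40

40


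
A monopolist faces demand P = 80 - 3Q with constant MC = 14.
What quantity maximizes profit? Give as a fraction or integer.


TR = P*Q = (80 - 3Q)Q = 80Q - 3Q^2
MR = dTR/dQ = 80 - 6Q
Set MR = MC:
80 - 6Q = 14
66 = 6Q
Q* = 66/6 = 11

11


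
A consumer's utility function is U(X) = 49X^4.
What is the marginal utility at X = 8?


MU = dU/dX = 49*4*X^(4-1)
MU = 196*X^3
At X = 8:
MU = 196 * 8^3
MU = 196 * 512 = 100352

100352


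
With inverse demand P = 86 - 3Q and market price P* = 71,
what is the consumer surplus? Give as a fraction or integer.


Maximum willingness to pay (at Q=0): P_max = 86
Quantity demanded at P* = 71:
Q* = (86 - 71)/3 = 5
CS = (1/2) * Q* * (P_max - P*)
CS = (1/2) * 5 * (86 - 71)
CS = (1/2) * 5 * 15 = 75/2

75/2


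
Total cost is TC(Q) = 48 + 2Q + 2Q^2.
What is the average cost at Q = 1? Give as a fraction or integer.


TC(1) = 48 + 2*1 + 2*1^2
TC(1) = 48 + 2 + 2 = 52
AC = TC/Q = 52/1 = 52

52


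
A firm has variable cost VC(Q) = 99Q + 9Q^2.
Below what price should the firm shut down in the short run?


AVC(Q) = VC(Q)/Q = 99 + 9Q
AVC is increasing in Q, so minimum AVC is at Q -> 0+.
Min AVC = 99
The firm should shut down if P < 99.

99


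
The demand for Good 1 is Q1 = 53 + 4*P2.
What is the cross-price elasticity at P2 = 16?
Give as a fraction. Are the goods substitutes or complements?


dQ1/dP2 = 4
At P2 = 16: Q1 = 53 + 4*16 = 117
Exy = (dQ1/dP2)(P2/Q1) = 4 * 16 / 117 = 64/117
Since Exy > 0, the goods are substitutes.

64/117 (substitutes)


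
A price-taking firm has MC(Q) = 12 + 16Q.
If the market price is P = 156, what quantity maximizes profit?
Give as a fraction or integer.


In perfect competition, profit is maximized where P = MC.
156 = 12 + 16Q
144 = 16Q
Q* = 144/16 = 9

9


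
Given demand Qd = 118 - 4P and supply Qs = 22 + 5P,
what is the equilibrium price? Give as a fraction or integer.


At equilibrium, Qd = Qs.
118 - 4P = 22 + 5P
118 - 22 = 4P + 5P
96 = 9P
P* = 96/9 = 32/3

32/3


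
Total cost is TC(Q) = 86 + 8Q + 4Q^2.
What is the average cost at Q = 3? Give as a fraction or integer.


TC(3) = 86 + 8*3 + 4*3^2
TC(3) = 86 + 24 + 36 = 146
AC = TC/Q = 146/3 = 146/3

146/3


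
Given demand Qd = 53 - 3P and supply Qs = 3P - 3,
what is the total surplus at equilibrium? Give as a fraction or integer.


Find equilibrium: 53 - 3P = 3P - 3
53 + 3 = 6P
P* = 56/6 = 28/3
Q* = 3*28/3 - 3 = 25
Inverse demand: P = 53/3 - Q/3, so P_max = 53/3
Inverse supply: P = 1 + Q/3, so P_min = 1
CS = (1/2) * 25 * (53/3 - 28/3) = 625/6
PS = (1/2) * 25 * (28/3 - 1) = 625/6
TS = CS + PS = 625/6 + 625/6 = 625/3

625/3


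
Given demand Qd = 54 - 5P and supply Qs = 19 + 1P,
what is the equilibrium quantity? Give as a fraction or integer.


First find equilibrium price:
54 - 5P = 19 + 1P
P* = 35/6 = 35/6
Then substitute into demand:
Q* = 54 - 5 * 35/6 = 149/6

149/6


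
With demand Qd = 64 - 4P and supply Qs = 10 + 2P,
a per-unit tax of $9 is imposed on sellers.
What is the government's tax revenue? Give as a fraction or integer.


With tax on sellers, new supply: Qs' = 10 + 2(P - 9)
= 2P - 8
New equilibrium quantity:
Q_new = 16
Tax revenue = tax * Q_new = 9 * 16 = 144

144


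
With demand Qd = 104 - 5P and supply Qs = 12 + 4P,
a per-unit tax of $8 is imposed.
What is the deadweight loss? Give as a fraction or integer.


Pre-tax equilibrium quantity: Q* = 476/9
Post-tax equilibrium quantity: Q_tax = 316/9
Reduction in quantity: Q* - Q_tax = 160/9
DWL = (1/2) * tax * (Q* - Q_tax)
DWL = (1/2) * 8 * 160/9 = 640/9

640/9


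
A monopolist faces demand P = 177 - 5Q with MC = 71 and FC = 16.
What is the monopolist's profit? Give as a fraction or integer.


MR = MC: 177 - 10Q = 71
Q* = 53/5
P* = 177 - 5*53/5 = 124
Profit = (P* - MC)*Q* - FC
= (124 - 71)*53/5 - 16
= 53*53/5 - 16
= 2809/5 - 16 = 2729/5

2729/5


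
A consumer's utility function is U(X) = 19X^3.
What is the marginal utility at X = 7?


MU = dU/dX = 19*3*X^(3-1)
MU = 57*X^2
At X = 7:
MU = 57 * 7^2
MU = 57 * 49 = 2793

2793


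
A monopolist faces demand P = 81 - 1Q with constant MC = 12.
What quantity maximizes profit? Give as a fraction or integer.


TR = P*Q = (81 - 1Q)Q = 81Q - 1Q^2
MR = dTR/dQ = 81 - 2Q
Set MR = MC:
81 - 2Q = 12
69 = 2Q
Q* = 69/2 = 69/2

69/2


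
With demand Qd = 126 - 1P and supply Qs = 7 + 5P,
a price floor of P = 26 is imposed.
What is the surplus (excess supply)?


At P = 26:
Qd = 126 - 1*26 = 100
Qs = 7 + 5*26 = 137
Surplus = Qs - Qd = 137 - 100 = 37

37


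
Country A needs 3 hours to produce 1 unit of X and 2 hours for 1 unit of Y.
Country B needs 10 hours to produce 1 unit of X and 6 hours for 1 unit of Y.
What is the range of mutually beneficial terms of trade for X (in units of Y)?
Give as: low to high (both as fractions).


Opportunity cost of X for Country A = hours_X / hours_Y = 3/2 = 3/2 units of Y
Opportunity cost of X for Country B = hours_X / hours_Y = 10/6 = 5/3 units of Y
Terms of trade must be between the two opportunity costs.
Range: 3/2 to 5/3

3/2 to 5/3


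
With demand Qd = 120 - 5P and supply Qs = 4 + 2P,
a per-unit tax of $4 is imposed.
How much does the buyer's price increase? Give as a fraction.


With a per-unit tax, the buyer's price increase depends on relative slopes.
Supply slope: d = 2, Demand slope: b = 5
Buyer's price increase = d * tax / (b + d)
= 2 * 4 / (5 + 2)
= 8 / 7 = 8/7

8/7


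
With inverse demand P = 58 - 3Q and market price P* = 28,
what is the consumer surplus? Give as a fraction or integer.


Maximum willingness to pay (at Q=0): P_max = 58
Quantity demanded at P* = 28:
Q* = (58 - 28)/3 = 10
CS = (1/2) * Q* * (P_max - P*)
CS = (1/2) * 10 * (58 - 28)
CS = (1/2) * 10 * 30 = 150

150


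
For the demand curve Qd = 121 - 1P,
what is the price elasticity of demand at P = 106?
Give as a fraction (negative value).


dQ/dP = -1
At P = 106: Q = 121 - 1*106 = 15
E = (dQ/dP)(P/Q) = (-1)(106/15) = -106/15

-106/15


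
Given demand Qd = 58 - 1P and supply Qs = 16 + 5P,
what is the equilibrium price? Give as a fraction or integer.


At equilibrium, Qd = Qs.
58 - 1P = 16 + 5P
58 - 16 = 1P + 5P
42 = 6P
P* = 42/6 = 7

7


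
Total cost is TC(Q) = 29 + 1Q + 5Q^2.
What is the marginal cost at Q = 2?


MC = dTC/dQ = 1 + 2*5*Q
At Q = 2:
MC = 1 + 10*2
MC = 1 + 20 = 21

21


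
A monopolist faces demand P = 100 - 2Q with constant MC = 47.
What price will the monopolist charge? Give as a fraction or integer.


MR = 100 - 4Q
Set MR = MC: 100 - 4Q = 47
Q* = 53/4
Substitute into demand:
P* = 100 - 2*53/4 = 147/2

147/2


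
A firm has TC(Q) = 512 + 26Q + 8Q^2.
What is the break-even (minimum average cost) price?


AC(Q) = 512/Q + 26 + 8Q
To minimize: dAC/dQ = -512/Q^2 + 8 = 0
Q^2 = 512/8 = 64
Q* = 8
Min AC = 512/8 + 26 + 8*8
Min AC = 64 + 26 + 64 = 154

154


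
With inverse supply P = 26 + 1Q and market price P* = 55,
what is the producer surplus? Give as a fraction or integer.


Minimum supply price (at Q=0): P_min = 26
Quantity supplied at P* = 55:
Q* = (55 - 26)/1 = 29
PS = (1/2) * Q* * (P* - P_min)
PS = (1/2) * 29 * (55 - 26)
PS = (1/2) * 29 * 29 = 841/2

841/2


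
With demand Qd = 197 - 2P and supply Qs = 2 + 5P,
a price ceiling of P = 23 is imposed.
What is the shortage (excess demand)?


At P = 23:
Qd = 197 - 2*23 = 151
Qs = 2 + 5*23 = 117
Shortage = Qd - Qs = 151 - 117 = 34

34


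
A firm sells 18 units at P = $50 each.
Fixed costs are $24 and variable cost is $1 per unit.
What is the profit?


Total Revenue = P * Q = 50 * 18 = $900
Total Cost = FC + VC*Q = 24 + 1*18 = $42
Profit = TR - TC = 900 - 42 = $858

$858


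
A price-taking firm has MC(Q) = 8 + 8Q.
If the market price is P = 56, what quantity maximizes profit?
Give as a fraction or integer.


In perfect competition, profit is maximized where P = MC.
56 = 8 + 8Q
48 = 8Q
Q* = 48/8 = 6

6


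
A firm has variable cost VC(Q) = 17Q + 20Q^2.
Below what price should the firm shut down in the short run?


AVC(Q) = VC(Q)/Q = 17 + 20Q
AVC is increasing in Q, so minimum AVC is at Q -> 0+.
Min AVC = 17
The firm should shut down if P < 17.

17


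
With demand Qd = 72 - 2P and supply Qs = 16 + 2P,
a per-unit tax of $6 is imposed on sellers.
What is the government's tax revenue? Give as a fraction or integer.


With tax on sellers, new supply: Qs' = 16 + 2(P - 6)
= 4 + 2P
New equilibrium quantity:
Q_new = 38
Tax revenue = tax * Q_new = 6 * 38 = 228

228


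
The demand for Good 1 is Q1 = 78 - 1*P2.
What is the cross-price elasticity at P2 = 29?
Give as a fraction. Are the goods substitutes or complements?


dQ1/dP2 = -1
At P2 = 29: Q1 = 78 - 1*29 = 49
Exy = (dQ1/dP2)(P2/Q1) = -1 * 29 / 49 = -29/49
Since Exy < 0, the goods are complements.

-29/49 (complements)


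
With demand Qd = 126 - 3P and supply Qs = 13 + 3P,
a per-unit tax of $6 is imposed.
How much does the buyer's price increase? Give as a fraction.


With a per-unit tax, the buyer's price increase depends on relative slopes.
Supply slope: d = 3, Demand slope: b = 3
Buyer's price increase = d * tax / (b + d)
= 3 * 6 / (3 + 3)
= 18 / 6 = 3

3


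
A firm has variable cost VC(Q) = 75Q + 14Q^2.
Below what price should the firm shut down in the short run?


AVC(Q) = VC(Q)/Q = 75 + 14Q
AVC is increasing in Q, so minimum AVC is at Q -> 0+.
Min AVC = 75
The firm should shut down if P < 75.

75


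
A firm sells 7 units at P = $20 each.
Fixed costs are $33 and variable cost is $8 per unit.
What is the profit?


Total Revenue = P * Q = 20 * 7 = $140
Total Cost = FC + VC*Q = 33 + 8*7 = $89
Profit = TR - TC = 140 - 89 = $51

$51


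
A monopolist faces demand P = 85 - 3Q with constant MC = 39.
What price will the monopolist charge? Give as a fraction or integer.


MR = 85 - 6Q
Set MR = MC: 85 - 6Q = 39
Q* = 23/3
Substitute into demand:
P* = 85 - 3*23/3 = 62

62


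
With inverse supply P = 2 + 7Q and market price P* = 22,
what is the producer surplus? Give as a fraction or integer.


Minimum supply price (at Q=0): P_min = 2
Quantity supplied at P* = 22:
Q* = (22 - 2)/7 = 20/7
PS = (1/2) * Q* * (P* - P_min)
PS = (1/2) * 20/7 * (22 - 2)
PS = (1/2) * 20/7 * 20 = 200/7

200/7


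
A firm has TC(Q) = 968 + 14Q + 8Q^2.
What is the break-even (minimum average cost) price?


AC(Q) = 968/Q + 14 + 8Q
To minimize: dAC/dQ = -968/Q^2 + 8 = 0
Q^2 = 968/8 = 121
Q* = 11
Min AC = 968/11 + 14 + 8*11
Min AC = 88 + 14 + 88 = 190

190


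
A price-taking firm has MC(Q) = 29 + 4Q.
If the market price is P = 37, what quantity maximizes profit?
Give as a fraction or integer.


In perfect competition, profit is maximized where P = MC.
37 = 29 + 4Q
8 = 4Q
Q* = 8/4 = 2

2


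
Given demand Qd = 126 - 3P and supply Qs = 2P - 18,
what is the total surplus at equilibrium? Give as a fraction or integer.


Find equilibrium: 126 - 3P = 2P - 18
126 + 18 = 5P
P* = 144/5 = 144/5
Q* = 2*144/5 - 18 = 198/5
Inverse demand: P = 42 - Q/3, so P_max = 42
Inverse supply: P = 9 + Q/2, so P_min = 9
CS = (1/2) * 198/5 * (42 - 144/5) = 6534/25
PS = (1/2) * 198/5 * (144/5 - 9) = 9801/25
TS = CS + PS = 6534/25 + 9801/25 = 3267/5

3267/5


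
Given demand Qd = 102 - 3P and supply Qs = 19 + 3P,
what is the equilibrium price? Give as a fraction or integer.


At equilibrium, Qd = Qs.
102 - 3P = 19 + 3P
102 - 19 = 3P + 3P
83 = 6P
P* = 83/6 = 83/6

83/6


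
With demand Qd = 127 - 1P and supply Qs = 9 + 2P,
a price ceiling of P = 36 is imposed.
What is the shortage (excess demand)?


At P = 36:
Qd = 127 - 1*36 = 91
Qs = 9 + 2*36 = 81
Shortage = Qd - Qs = 91 - 81 = 10

10


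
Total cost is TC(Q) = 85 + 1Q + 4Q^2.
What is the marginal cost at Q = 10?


MC = dTC/dQ = 1 + 2*4*Q
At Q = 10:
MC = 1 + 8*10
MC = 1 + 80 = 81

81


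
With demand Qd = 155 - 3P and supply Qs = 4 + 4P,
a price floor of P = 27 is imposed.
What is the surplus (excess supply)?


At P = 27:
Qd = 155 - 3*27 = 74
Qs = 4 + 4*27 = 112
Surplus = Qs - Qd = 112 - 74 = 38

38


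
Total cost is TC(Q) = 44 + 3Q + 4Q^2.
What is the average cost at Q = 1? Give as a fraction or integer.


TC(1) = 44 + 3*1 + 4*1^2
TC(1) = 44 + 3 + 4 = 51
AC = TC/Q = 51/1 = 51

51


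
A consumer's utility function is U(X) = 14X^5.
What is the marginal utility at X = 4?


MU = dU/dX = 14*5*X^(5-1)
MU = 70*X^4
At X = 4:
MU = 70 * 4^4
MU = 70 * 256 = 17920

17920


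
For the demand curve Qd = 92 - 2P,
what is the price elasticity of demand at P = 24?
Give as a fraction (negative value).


dQ/dP = -2
At P = 24: Q = 92 - 2*24 = 44
E = (dQ/dP)(P/Q) = (-2)(24/44) = -12/11

-12/11


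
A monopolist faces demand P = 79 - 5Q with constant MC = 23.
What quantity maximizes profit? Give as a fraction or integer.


TR = P*Q = (79 - 5Q)Q = 79Q - 5Q^2
MR = dTR/dQ = 79 - 10Q
Set MR = MC:
79 - 10Q = 23
56 = 10Q
Q* = 56/10 = 28/5

28/5


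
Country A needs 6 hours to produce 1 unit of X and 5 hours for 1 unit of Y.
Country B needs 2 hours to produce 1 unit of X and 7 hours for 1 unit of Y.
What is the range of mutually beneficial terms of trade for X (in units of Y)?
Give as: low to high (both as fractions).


Opportunity cost of X for Country A = hours_X / hours_Y = 6/5 = 6/5 units of Y
Opportunity cost of X for Country B = hours_X / hours_Y = 2/7 = 2/7 units of Y
Terms of trade must be between the two opportunity costs.
Range: 2/7 to 6/5

2/7 to 6/5


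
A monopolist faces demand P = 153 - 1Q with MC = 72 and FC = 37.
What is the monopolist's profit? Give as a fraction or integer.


MR = MC: 153 - 2Q = 72
Q* = 81/2
P* = 153 - 1*81/2 = 225/2
Profit = (P* - MC)*Q* - FC
= (225/2 - 72)*81/2 - 37
= 81/2*81/2 - 37
= 6561/4 - 37 = 6413/4

6413/4


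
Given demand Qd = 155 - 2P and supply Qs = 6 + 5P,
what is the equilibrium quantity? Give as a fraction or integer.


First find equilibrium price:
155 - 2P = 6 + 5P
P* = 149/7 = 149/7
Then substitute into demand:
Q* = 155 - 2 * 149/7 = 787/7

787/7


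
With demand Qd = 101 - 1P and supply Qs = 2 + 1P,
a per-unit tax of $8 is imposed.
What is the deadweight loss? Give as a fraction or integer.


Pre-tax equilibrium quantity: Q* = 103/2
Post-tax equilibrium quantity: Q_tax = 95/2
Reduction in quantity: Q* - Q_tax = 4
DWL = (1/2) * tax * (Q* - Q_tax)
DWL = (1/2) * 8 * 4 = 16

16


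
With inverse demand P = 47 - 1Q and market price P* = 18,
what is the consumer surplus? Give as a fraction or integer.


Maximum willingness to pay (at Q=0): P_max = 47
Quantity demanded at P* = 18:
Q* = (47 - 18)/1 = 29
CS = (1/2) * Q* * (P_max - P*)
CS = (1/2) * 29 * (47 - 18)
CS = (1/2) * 29 * 29 = 841/2

841/2


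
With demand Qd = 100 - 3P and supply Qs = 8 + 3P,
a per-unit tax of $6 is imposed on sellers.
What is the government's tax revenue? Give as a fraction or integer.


With tax on sellers, new supply: Qs' = 8 + 3(P - 6)
= 3P - 10
New equilibrium quantity:
Q_new = 45
Tax revenue = tax * Q_new = 6 * 45 = 270

270


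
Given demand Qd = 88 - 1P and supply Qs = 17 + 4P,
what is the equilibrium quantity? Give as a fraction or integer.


First find equilibrium price:
88 - 1P = 17 + 4P
P* = 71/5 = 71/5
Then substitute into demand:
Q* = 88 - 1 * 71/5 = 369/5

369/5


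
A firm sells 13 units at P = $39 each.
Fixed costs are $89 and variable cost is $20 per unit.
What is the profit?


Total Revenue = P * Q = 39 * 13 = $507
Total Cost = FC + VC*Q = 89 + 20*13 = $349
Profit = TR - TC = 507 - 349 = $158

$158


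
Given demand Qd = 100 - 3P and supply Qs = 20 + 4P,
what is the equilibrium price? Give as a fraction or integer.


At equilibrium, Qd = Qs.
100 - 3P = 20 + 4P
100 - 20 = 3P + 4P
80 = 7P
P* = 80/7 = 80/7

80/7


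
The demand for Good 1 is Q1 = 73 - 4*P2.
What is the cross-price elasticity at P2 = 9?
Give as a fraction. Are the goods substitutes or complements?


dQ1/dP2 = -4
At P2 = 9: Q1 = 73 - 4*9 = 37
Exy = (dQ1/dP2)(P2/Q1) = -4 * 9 / 37 = -36/37
Since Exy < 0, the goods are complements.

-36/37 (complements)


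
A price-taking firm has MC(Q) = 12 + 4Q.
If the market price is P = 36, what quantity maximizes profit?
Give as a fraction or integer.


In perfect competition, profit is maximized where P = MC.
36 = 12 + 4Q
24 = 4Q
Q* = 24/4 = 6

6


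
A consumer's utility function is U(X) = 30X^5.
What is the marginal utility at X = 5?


MU = dU/dX = 30*5*X^(5-1)
MU = 150*X^4
At X = 5:
MU = 150 * 5^4
MU = 150 * 625 = 93750

93750


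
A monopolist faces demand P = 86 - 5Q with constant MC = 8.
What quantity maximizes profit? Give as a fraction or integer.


TR = P*Q = (86 - 5Q)Q = 86Q - 5Q^2
MR = dTR/dQ = 86 - 10Q
Set MR = MC:
86 - 10Q = 8
78 = 10Q
Q* = 78/10 = 39/5

39/5


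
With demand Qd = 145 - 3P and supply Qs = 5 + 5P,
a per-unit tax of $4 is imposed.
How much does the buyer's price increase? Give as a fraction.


With a per-unit tax, the buyer's price increase depends on relative slopes.
Supply slope: d = 5, Demand slope: b = 3
Buyer's price increase = d * tax / (b + d)
= 5 * 4 / (3 + 5)
= 20 / 8 = 5/2

5/2


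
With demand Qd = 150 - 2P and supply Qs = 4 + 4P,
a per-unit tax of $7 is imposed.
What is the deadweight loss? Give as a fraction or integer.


Pre-tax equilibrium quantity: Q* = 304/3
Post-tax equilibrium quantity: Q_tax = 92
Reduction in quantity: Q* - Q_tax = 28/3
DWL = (1/2) * tax * (Q* - Q_tax)
DWL = (1/2) * 7 * 28/3 = 98/3

98/3


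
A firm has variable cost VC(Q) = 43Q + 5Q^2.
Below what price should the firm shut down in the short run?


AVC(Q) = VC(Q)/Q = 43 + 5Q
AVC is increasing in Q, so minimum AVC is at Q -> 0+.
Min AVC = 43
The firm should shut down if P < 43.

43


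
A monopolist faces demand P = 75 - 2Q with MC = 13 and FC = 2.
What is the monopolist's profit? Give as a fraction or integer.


MR = MC: 75 - 4Q = 13
Q* = 31/2
P* = 75 - 2*31/2 = 44
Profit = (P* - MC)*Q* - FC
= (44 - 13)*31/2 - 2
= 31*31/2 - 2
= 961/2 - 2 = 957/2

957/2


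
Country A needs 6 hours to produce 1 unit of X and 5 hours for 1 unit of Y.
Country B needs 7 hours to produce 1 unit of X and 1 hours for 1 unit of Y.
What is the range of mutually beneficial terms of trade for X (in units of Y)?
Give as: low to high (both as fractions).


Opportunity cost of X for Country A = hours_X / hours_Y = 6/5 = 6/5 units of Y
Opportunity cost of X for Country B = hours_X / hours_Y = 7/1 = 7 units of Y
Terms of trade must be between the two opportunity costs.
Range: 6/5 to 7

6/5 to 7


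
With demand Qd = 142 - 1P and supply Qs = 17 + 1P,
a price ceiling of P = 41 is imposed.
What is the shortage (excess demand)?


At P = 41:
Qd = 142 - 1*41 = 101
Qs = 17 + 1*41 = 58
Shortage = Qd - Qs = 101 - 58 = 43

43


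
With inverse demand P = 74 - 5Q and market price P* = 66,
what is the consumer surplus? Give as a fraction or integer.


Maximum willingness to pay (at Q=0): P_max = 74
Quantity demanded at P* = 66:
Q* = (74 - 66)/5 = 8/5
CS = (1/2) * Q* * (P_max - P*)
CS = (1/2) * 8/5 * (74 - 66)
CS = (1/2) * 8/5 * 8 = 32/5

32/5


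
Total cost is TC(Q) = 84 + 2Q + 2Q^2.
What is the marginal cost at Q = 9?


MC = dTC/dQ = 2 + 2*2*Q
At Q = 9:
MC = 2 + 4*9
MC = 2 + 36 = 38

38


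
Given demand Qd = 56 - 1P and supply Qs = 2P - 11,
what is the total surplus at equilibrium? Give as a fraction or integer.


Find equilibrium: 56 - 1P = 2P - 11
56 + 11 = 3P
P* = 67/3 = 67/3
Q* = 2*67/3 - 11 = 101/3
Inverse demand: P = 56 - Q/1, so P_max = 56
Inverse supply: P = 11/2 + Q/2, so P_min = 11/2
CS = (1/2) * 101/3 * (56 - 67/3) = 10201/18
PS = (1/2) * 101/3 * (67/3 - 11/2) = 10201/36
TS = CS + PS = 10201/18 + 10201/36 = 10201/12

10201/12


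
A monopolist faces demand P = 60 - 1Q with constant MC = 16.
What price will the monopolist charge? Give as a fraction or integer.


MR = 60 - 2Q
Set MR = MC: 60 - 2Q = 16
Q* = 22
Substitute into demand:
P* = 60 - 1*22 = 38

38


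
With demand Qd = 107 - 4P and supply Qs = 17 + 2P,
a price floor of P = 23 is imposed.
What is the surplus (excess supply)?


At P = 23:
Qd = 107 - 4*23 = 15
Qs = 17 + 2*23 = 63
Surplus = Qs - Qd = 63 - 15 = 48

48


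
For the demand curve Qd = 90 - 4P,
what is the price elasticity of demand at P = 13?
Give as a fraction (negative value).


dQ/dP = -4
At P = 13: Q = 90 - 4*13 = 38
E = (dQ/dP)(P/Q) = (-4)(13/38) = -26/19

-26/19


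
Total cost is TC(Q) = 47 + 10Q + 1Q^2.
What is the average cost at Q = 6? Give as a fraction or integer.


TC(6) = 47 + 10*6 + 1*6^2
TC(6) = 47 + 60 + 36 = 143
AC = TC/Q = 143/6 = 143/6

143/6


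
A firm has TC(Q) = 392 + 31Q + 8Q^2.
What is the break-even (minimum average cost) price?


AC(Q) = 392/Q + 31 + 8Q
To minimize: dAC/dQ = -392/Q^2 + 8 = 0
Q^2 = 392/8 = 49
Q* = 7
Min AC = 392/7 + 31 + 8*7
Min AC = 56 + 31 + 56 = 143

143


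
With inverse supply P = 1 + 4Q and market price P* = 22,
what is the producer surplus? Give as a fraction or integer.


Minimum supply price (at Q=0): P_min = 1
Quantity supplied at P* = 22:
Q* = (22 - 1)/4 = 21/4
PS = (1/2) * Q* * (P* - P_min)
PS = (1/2) * 21/4 * (22 - 1)
PS = (1/2) * 21/4 * 21 = 441/8

441/8


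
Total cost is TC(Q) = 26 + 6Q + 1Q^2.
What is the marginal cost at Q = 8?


MC = dTC/dQ = 6 + 2*1*Q
At Q = 8:
MC = 6 + 2*8
MC = 6 + 16 = 22

22


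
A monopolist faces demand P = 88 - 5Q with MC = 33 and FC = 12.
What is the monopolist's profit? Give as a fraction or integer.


MR = MC: 88 - 10Q = 33
Q* = 11/2
P* = 88 - 5*11/2 = 121/2
Profit = (P* - MC)*Q* - FC
= (121/2 - 33)*11/2 - 12
= 55/2*11/2 - 12
= 605/4 - 12 = 557/4

557/4


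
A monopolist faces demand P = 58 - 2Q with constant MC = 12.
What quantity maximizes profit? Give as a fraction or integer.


TR = P*Q = (58 - 2Q)Q = 58Q - 2Q^2
MR = dTR/dQ = 58 - 4Q
Set MR = MC:
58 - 4Q = 12
46 = 4Q
Q* = 46/4 = 23/2

23/2


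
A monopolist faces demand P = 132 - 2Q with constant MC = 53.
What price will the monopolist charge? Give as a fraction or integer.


MR = 132 - 4Q
Set MR = MC: 132 - 4Q = 53
Q* = 79/4
Substitute into demand:
P* = 132 - 2*79/4 = 185/2

185/2


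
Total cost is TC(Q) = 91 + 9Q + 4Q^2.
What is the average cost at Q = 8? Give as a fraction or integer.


TC(8) = 91 + 9*8 + 4*8^2
TC(8) = 91 + 72 + 256 = 419
AC = TC/Q = 419/8 = 419/8

419/8


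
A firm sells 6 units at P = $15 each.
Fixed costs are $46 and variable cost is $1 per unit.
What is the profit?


Total Revenue = P * Q = 15 * 6 = $90
Total Cost = FC + VC*Q = 46 + 1*6 = $52
Profit = TR - TC = 90 - 52 = $38

$38


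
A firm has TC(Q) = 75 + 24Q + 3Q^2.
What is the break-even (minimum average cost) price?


AC(Q) = 75/Q + 24 + 3Q
To minimize: dAC/dQ = -75/Q^2 + 3 = 0
Q^2 = 75/3 = 25
Q* = 5
Min AC = 75/5 + 24 + 3*5
Min AC = 15 + 24 + 15 = 54

54


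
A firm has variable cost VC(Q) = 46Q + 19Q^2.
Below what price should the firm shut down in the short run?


AVC(Q) = VC(Q)/Q = 46 + 19Q
AVC is increasing in Q, so minimum AVC is at Q -> 0+.
Min AVC = 46
The firm should shut down if P < 46.

46


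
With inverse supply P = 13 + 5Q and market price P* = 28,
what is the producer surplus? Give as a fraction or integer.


Minimum supply price (at Q=0): P_min = 13
Quantity supplied at P* = 28:
Q* = (28 - 13)/5 = 3
PS = (1/2) * Q* * (P* - P_min)
PS = (1/2) * 3 * (28 - 13)
PS = (1/2) * 3 * 15 = 45/2

45/2


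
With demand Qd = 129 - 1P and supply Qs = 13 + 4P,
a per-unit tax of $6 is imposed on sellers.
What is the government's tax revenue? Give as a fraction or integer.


With tax on sellers, new supply: Qs' = 13 + 4(P - 6)
= 4P - 11
New equilibrium quantity:
Q_new = 101
Tax revenue = tax * Q_new = 6 * 101 = 606

606


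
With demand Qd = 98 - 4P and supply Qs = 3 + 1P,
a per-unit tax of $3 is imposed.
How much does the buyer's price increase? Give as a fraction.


With a per-unit tax, the buyer's price increase depends on relative slopes.
Supply slope: d = 1, Demand slope: b = 4
Buyer's price increase = d * tax / (b + d)
= 1 * 3 / (4 + 1)
= 3 / 5 = 3/5

3/5


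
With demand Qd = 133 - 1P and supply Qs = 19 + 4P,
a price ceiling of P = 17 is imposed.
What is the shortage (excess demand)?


At P = 17:
Qd = 133 - 1*17 = 116
Qs = 19 + 4*17 = 87
Shortage = Qd - Qs = 116 - 87 = 29

29


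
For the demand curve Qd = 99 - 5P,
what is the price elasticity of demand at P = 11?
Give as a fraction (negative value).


dQ/dP = -5
At P = 11: Q = 99 - 5*11 = 44
E = (dQ/dP)(P/Q) = (-5)(11/44) = -5/4

-5/4


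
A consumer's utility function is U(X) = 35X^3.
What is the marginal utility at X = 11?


MU = dU/dX = 35*3*X^(3-1)
MU = 105*X^2
At X = 11:
MU = 105 * 11^2
MU = 105 * 121 = 12705

12705


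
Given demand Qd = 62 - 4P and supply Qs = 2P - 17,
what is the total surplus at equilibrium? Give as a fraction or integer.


Find equilibrium: 62 - 4P = 2P - 17
62 + 17 = 6P
P* = 79/6 = 79/6
Q* = 2*79/6 - 17 = 28/3
Inverse demand: P = 31/2 - Q/4, so P_max = 31/2
Inverse supply: P = 17/2 + Q/2, so P_min = 17/2
CS = (1/2) * 28/3 * (31/2 - 79/6) = 98/9
PS = (1/2) * 28/3 * (79/6 - 17/2) = 196/9
TS = CS + PS = 98/9 + 196/9 = 98/3

98/3


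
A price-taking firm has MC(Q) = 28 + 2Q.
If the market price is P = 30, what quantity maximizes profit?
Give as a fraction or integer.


In perfect competition, profit is maximized where P = MC.
30 = 28 + 2Q
2 = 2Q
Q* = 2/2 = 1

1


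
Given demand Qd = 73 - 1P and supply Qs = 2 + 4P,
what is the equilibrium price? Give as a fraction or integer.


At equilibrium, Qd = Qs.
73 - 1P = 2 + 4P
73 - 2 = 1P + 4P
71 = 5P
P* = 71/5 = 71/5

71/5


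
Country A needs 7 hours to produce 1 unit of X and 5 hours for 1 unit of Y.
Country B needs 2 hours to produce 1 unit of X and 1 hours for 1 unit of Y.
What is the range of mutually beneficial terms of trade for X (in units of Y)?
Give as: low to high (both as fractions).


Opportunity cost of X for Country A = hours_X / hours_Y = 7/5 = 7/5 units of Y
Opportunity cost of X for Country B = hours_X / hours_Y = 2/1 = 2 units of Y
Terms of trade must be between the two opportunity costs.
Range: 7/5 to 2

7/5 to 2


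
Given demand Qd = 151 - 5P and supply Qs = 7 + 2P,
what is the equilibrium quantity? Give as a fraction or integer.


First find equilibrium price:
151 - 5P = 7 + 2P
P* = 144/7 = 144/7
Then substitute into demand:
Q* = 151 - 5 * 144/7 = 337/7

337/7


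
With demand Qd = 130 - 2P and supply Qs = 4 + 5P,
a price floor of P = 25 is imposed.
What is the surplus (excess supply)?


At P = 25:
Qd = 130 - 2*25 = 80
Qs = 4 + 5*25 = 129
Surplus = Qs - Qd = 129 - 80 = 49

49


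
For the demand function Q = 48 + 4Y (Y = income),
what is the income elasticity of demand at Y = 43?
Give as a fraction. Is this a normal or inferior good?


dQ/dY = 4
At Y = 43: Q = 48 + 4*43 = 220
Ey = (dQ/dY)(Y/Q) = 4 * 43 / 220 = 43/55
Since Ey > 0, this is a normal good.

43/55 (normal good)


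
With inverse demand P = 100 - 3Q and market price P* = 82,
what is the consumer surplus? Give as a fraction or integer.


Maximum willingness to pay (at Q=0): P_max = 100
Quantity demanded at P* = 82:
Q* = (100 - 82)/3 = 6
CS = (1/2) * Q* * (P_max - P*)
CS = (1/2) * 6 * (100 - 82)
CS = (1/2) * 6 * 18 = 54

54


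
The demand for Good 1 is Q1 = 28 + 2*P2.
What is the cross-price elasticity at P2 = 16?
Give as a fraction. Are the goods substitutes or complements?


dQ1/dP2 = 2
At P2 = 16: Q1 = 28 + 2*16 = 60
Exy = (dQ1/dP2)(P2/Q1) = 2 * 16 / 60 = 8/15
Since Exy > 0, the goods are substitutes.

8/15 (substitutes)


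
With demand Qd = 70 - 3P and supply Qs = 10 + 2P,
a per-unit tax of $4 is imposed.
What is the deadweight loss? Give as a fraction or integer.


Pre-tax equilibrium quantity: Q* = 34
Post-tax equilibrium quantity: Q_tax = 146/5
Reduction in quantity: Q* - Q_tax = 24/5
DWL = (1/2) * tax * (Q* - Q_tax)
DWL = (1/2) * 4 * 24/5 = 48/5

48/5


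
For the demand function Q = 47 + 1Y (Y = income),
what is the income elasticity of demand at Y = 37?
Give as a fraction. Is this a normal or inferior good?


dQ/dY = 1
At Y = 37: Q = 47 + 1*37 = 84
Ey = (dQ/dY)(Y/Q) = 1 * 37 / 84 = 37/84
Since Ey > 0, this is a normal good.

37/84 (normal good)


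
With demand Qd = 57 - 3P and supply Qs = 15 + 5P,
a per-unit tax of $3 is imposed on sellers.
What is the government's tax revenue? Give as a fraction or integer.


With tax on sellers, new supply: Qs' = 15 + 5(P - 3)
= 0 + 5P
New equilibrium quantity:
Q_new = 285/8
Tax revenue = tax * Q_new = 3 * 285/8 = 855/8

855/8


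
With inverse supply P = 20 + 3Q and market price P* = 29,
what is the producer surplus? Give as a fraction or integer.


Minimum supply price (at Q=0): P_min = 20
Quantity supplied at P* = 29:
Q* = (29 - 20)/3 = 3
PS = (1/2) * Q* * (P* - P_min)
PS = (1/2) * 3 * (29 - 20)
PS = (1/2) * 3 * 9 = 27/2

27/2


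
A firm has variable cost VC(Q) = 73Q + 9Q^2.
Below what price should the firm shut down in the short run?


AVC(Q) = VC(Q)/Q = 73 + 9Q
AVC is increasing in Q, so minimum AVC is at Q -> 0+.
Min AVC = 73
The firm should shut down if P < 73.

73


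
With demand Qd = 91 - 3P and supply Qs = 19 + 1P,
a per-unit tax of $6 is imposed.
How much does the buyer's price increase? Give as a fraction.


With a per-unit tax, the buyer's price increase depends on relative slopes.
Supply slope: d = 1, Demand slope: b = 3
Buyer's price increase = d * tax / (b + d)
= 1 * 6 / (3 + 1)
= 6 / 4 = 3/2

3/2


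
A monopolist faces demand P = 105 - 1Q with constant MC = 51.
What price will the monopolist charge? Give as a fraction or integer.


MR = 105 - 2Q
Set MR = MC: 105 - 2Q = 51
Q* = 27
Substitute into demand:
P* = 105 - 1*27 = 78

78


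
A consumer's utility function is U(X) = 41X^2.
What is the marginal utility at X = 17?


MU = dU/dX = 41*2*X^(2-1)
MU = 82*X^1
At X = 17:
MU = 82 * 17^1
MU = 82 * 17 = 1394

1394


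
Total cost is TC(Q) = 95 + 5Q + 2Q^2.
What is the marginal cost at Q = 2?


MC = dTC/dQ = 5 + 2*2*Q
At Q = 2:
MC = 5 + 4*2
MC = 5 + 8 = 13

13


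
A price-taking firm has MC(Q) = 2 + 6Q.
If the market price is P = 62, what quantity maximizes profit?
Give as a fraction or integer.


In perfect competition, profit is maximized where P = MC.
62 = 2 + 6Q
60 = 6Q
Q* = 60/6 = 10

10


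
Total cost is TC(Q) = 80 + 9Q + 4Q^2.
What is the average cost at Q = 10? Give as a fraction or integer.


TC(10) = 80 + 9*10 + 4*10^2
TC(10) = 80 + 90 + 400 = 570
AC = TC/Q = 570/10 = 57

57


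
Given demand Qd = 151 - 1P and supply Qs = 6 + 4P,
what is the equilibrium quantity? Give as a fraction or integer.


First find equilibrium price:
151 - 1P = 6 + 4P
P* = 145/5 = 29
Then substitute into demand:
Q* = 151 - 1 * 29 = 122

122


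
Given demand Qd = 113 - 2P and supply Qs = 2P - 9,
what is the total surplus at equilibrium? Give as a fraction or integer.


Find equilibrium: 113 - 2P = 2P - 9
113 + 9 = 4P
P* = 122/4 = 61/2
Q* = 2*61/2 - 9 = 52
Inverse demand: P = 113/2 - Q/2, so P_max = 113/2
Inverse supply: P = 9/2 + Q/2, so P_min = 9/2
CS = (1/2) * 52 * (113/2 - 61/2) = 676
PS = (1/2) * 52 * (61/2 - 9/2) = 676
TS = CS + PS = 676 + 676 = 1352

1352


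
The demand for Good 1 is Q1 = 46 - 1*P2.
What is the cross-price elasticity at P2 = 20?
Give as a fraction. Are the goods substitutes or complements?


dQ1/dP2 = -1
At P2 = 20: Q1 = 46 - 1*20 = 26
Exy = (dQ1/dP2)(P2/Q1) = -1 * 20 / 26 = -10/13
Since Exy < 0, the goods are complements.

-10/13 (complements)
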